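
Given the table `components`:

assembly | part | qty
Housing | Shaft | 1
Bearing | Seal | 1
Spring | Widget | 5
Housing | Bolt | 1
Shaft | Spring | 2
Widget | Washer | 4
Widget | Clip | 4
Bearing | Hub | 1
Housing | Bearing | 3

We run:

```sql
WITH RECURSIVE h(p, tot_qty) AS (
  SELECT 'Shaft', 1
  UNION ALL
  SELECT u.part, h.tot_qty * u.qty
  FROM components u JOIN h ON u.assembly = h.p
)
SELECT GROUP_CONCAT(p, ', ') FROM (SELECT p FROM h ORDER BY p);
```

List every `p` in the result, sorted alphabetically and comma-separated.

Base: (Shaft, tot_qty=1).
Iteration 1: components of {Shaft} -> Spring = 1*2 = 2.
Iteration 2: components of {Spring} -> Widget = 2*5 = 10.
Iteration 3: components of {Widget} -> Clip = 10*4 = 40, Washer = 10*4 = 40.
Iteration 4: no further components; recursion stops.

Clip, Shaft, Spring, Washer, Widget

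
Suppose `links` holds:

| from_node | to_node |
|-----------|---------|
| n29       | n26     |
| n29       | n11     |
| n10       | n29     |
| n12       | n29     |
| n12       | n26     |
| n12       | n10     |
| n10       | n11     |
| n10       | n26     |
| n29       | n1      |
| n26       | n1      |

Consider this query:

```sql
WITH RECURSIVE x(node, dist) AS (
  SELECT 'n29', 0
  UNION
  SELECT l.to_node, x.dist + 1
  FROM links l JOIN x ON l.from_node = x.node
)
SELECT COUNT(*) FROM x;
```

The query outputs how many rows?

5

Base: (n29, dist=0).
Iteration 1: edges from {n29} -> (n1, dist=1), (n11, dist=1), (n26, dist=1).
Iteration 2: edges from {n1,n11,n26} -> (n1, dist=2).
Iteration 3: no outgoing edges from {n1}; recursion stops.
Total rows emitted: 5.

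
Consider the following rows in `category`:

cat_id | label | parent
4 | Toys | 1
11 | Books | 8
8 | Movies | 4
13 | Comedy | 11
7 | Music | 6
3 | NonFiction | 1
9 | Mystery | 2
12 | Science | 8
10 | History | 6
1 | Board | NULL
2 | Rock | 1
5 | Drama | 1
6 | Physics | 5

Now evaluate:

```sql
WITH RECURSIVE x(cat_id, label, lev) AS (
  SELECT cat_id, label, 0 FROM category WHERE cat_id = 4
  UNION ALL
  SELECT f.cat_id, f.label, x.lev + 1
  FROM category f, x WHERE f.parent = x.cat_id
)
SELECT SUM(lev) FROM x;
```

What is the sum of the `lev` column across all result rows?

8

Base: cat_id=4 (Toys) at lev 0.
Iteration 1: rows with parent in {4} -> Movies (id 8, lev 1).
Iteration 2: rows with parent in {8} -> Books (id 11, lev 2), Science (id 12, lev 2).
Iteration 3: rows with parent in {11,12} -> Comedy (id 13, lev 3).
Iteration 4: no rows with parent in {13}; recursion stops.
SUM(lev) = 0 + 1 + 2 + 2 + 3 = 8.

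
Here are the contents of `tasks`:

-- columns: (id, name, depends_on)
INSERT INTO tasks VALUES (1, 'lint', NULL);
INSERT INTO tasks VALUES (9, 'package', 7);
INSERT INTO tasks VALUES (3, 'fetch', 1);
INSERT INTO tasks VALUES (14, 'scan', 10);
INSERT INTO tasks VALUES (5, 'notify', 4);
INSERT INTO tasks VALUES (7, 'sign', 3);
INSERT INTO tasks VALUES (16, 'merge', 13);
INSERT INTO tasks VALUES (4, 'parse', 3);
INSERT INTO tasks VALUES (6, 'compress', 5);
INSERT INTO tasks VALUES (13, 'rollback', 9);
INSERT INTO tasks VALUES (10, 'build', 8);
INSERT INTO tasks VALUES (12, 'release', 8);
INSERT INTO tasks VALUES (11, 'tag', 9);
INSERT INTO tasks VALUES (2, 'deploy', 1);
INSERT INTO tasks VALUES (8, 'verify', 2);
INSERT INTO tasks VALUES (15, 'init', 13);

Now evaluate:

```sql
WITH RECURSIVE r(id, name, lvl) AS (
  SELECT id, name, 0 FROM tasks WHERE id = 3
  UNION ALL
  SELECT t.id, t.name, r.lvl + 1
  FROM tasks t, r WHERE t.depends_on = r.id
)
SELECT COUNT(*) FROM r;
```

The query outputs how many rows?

Base: id=3 (fetch) at lvl 0.
Iteration 1: rows with depends_on in {3} -> parse (id 4, lvl 1), sign (id 7, lvl 1).
Iteration 2: rows with depends_on in {4,7} -> notify (id 5, lvl 2), package (id 9, lvl 2).
Iteration 3: rows with depends_on in {5,9} -> compress (id 6, lvl 3), tag (id 11, lvl 3), rollback (id 13, lvl 3).
Iteration 4: rows with depends_on in {6,11,13} -> init (id 15, lvl 4), merge (id 16, lvl 4).
Iteration 5: no rows with depends_on in {15,16}; recursion stops.
Total rows emitted: 10.

10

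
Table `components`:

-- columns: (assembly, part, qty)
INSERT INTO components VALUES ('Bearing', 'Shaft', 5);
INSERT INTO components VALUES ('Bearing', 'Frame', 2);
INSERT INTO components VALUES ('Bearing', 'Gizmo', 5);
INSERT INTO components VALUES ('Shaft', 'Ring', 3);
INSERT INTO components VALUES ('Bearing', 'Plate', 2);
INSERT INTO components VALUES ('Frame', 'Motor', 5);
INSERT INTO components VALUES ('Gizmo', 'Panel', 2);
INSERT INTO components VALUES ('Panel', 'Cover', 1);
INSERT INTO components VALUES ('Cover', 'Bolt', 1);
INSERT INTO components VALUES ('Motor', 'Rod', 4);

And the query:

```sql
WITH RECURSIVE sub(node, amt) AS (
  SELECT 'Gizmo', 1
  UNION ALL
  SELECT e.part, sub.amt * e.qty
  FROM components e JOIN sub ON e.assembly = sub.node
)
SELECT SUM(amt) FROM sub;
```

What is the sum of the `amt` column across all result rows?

Base: (Gizmo, amt=1).
Iteration 1: components of {Gizmo} -> Panel = 1*2 = 2.
Iteration 2: components of {Panel} -> Cover = 2*1 = 2.
Iteration 3: components of {Cover} -> Bolt = 2*1 = 2.
Iteration 4: no further components; recursion stops.
SUM(amt) = 1 + 2 + 2 + 2 = 7.

7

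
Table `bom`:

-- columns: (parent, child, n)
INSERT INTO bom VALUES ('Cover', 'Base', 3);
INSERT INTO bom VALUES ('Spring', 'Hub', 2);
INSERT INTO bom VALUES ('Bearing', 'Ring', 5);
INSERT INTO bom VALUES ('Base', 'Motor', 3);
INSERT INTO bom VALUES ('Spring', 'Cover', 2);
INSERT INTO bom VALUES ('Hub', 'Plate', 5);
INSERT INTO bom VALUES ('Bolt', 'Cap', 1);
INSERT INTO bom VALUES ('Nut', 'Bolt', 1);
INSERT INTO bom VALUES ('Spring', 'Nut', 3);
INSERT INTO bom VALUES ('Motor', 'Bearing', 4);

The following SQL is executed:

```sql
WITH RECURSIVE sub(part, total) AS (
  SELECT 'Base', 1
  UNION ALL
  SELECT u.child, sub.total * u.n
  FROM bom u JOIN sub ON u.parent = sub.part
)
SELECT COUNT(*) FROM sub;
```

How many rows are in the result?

4

Base: (Base, total=1).
Iteration 1: components of {Base} -> Motor = 1*3 = 3.
Iteration 2: components of {Motor} -> Bearing = 3*4 = 12.
Iteration 3: components of {Bearing} -> Ring = 12*5 = 60.
Iteration 4: no further components; recursion stops.
Total rows emitted: 4.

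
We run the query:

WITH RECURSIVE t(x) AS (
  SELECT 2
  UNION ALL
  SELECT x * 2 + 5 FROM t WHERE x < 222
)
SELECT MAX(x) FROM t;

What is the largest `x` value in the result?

443

Base: x=2.
Iteration 1: 2 < 222 holds -> x = 2 * 2 + 5 = 9.
Iteration 2: 9 < 222 holds -> x = 9 * 2 + 5 = 23.
Iteration 3: 23 < 222 holds -> x = 23 * 2 + 5 = 51.
Iteration 4: 51 < 222 holds -> x = 51 * 2 + 5 = 107.
Iteration 5: 107 < 222 holds -> x = 107 * 2 + 5 = 219.
Iteration 6: 219 < 222 holds -> x = 219 * 2 + 5 = 443.
Iteration 7: 443 < 222 fails; recursion stops.
x values: 2, 9, 23, 51, 107, 219, 443; the maximum is 443.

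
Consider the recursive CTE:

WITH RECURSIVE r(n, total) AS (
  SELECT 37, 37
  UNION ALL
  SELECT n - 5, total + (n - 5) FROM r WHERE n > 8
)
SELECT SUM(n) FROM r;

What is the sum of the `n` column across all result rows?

154

Base: n=37, total=37.
Iteration 1: 37 > 8 holds -> n = 37 - 5 = 32, total = 37 + 32 = 69.
Iteration 2: 32 > 8 holds -> n = 32 - 5 = 27, total = 69 + 27 = 96.
Iteration 3: 27 > 8 holds -> n = 27 - 5 = 22, total = 96 + 22 = 118.
Iteration 4: 22 > 8 holds -> n = 22 - 5 = 17, total = 118 + 17 = 135.
Iteration 5: 17 > 8 holds -> n = 17 - 5 = 12, total = 135 + 12 = 147.
Iteration 6: 12 > 8 holds -> n = 12 - 5 = 7, total = 147 + 7 = 154.
Iteration 7: 7 > 8 fails; recursion stops.
SUM(n) = 37 + 32 + 27 + 22 + 17 + 12 + 7 = 154.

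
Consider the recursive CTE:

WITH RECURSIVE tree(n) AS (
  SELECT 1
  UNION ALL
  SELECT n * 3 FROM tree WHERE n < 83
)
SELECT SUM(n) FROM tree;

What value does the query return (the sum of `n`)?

Base: n=1.
Iteration 1: 1 < 83 holds -> n = 1 * 3 = 3.
Iteration 2: 3 < 83 holds -> n = 3 * 3 = 9.
Iteration 3: 9 < 83 holds -> n = 9 * 3 = 27.
Iteration 4: 27 < 83 holds -> n = 27 * 3 = 81.
Iteration 5: 81 < 83 holds -> n = 81 * 3 = 243.
Iteration 6: 243 < 83 fails; recursion stops.
SUM(n) = 1 + 3 + 9 + 27 + 81 + 243 = 364.

364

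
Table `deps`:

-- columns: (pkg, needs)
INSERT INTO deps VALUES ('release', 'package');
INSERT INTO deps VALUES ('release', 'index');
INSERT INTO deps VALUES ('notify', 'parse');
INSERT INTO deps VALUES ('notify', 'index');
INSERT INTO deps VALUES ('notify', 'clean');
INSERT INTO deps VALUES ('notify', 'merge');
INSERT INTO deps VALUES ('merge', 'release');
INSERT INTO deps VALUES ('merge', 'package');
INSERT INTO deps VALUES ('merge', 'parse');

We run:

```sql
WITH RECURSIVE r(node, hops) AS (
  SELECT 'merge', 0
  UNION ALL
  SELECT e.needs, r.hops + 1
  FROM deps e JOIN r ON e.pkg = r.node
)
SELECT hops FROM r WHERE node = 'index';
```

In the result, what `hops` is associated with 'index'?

2

Base: (merge, hops=0).
Iteration 1: edges from {merge} -> (package, hops=1), (parse, hops=1), (release, hops=1).
Iteration 2: edges from {package,parse,release} -> (index, hops=2), (package, hops=2).
Iteration 3: no outgoing edges from {index,package}; recursion stops.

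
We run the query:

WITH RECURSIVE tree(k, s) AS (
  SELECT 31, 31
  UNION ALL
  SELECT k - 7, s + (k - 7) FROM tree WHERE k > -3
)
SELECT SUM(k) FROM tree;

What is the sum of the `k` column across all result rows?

Base: k=31, s=31.
Iteration 1: 31 > -3 holds -> k = 31 - 7 = 24, s = 31 + 24 = 55.
Iteration 2: 24 > -3 holds -> k = 24 - 7 = 17, s = 55 + 17 = 72.
Iteration 3: 17 > -3 holds -> k = 17 - 7 = 10, s = 72 + 10 = 82.
Iteration 4: 10 > -3 holds -> k = 10 - 7 = 3, s = 82 + 3 = 85.
Iteration 5: 3 > -3 holds -> k = 3 - 7 = -4, s = 85 + -4 = 81.
Iteration 6: -4 > -3 fails; recursion stops.
SUM(k) = 31 + 24 + 17 + 10 + 3 + -4 = 81.

81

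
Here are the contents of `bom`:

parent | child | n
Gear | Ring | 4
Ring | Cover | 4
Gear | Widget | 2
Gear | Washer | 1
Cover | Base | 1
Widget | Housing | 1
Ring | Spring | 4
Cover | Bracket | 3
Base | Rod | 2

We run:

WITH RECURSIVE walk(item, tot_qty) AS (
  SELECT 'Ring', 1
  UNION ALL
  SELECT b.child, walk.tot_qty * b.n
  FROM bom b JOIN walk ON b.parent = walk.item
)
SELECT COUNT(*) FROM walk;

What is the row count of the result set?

Base: (Ring, tot_qty=1).
Iteration 1: components of {Ring} -> Cover = 1*4 = 4, Spring = 1*4 = 4.
Iteration 2: components of {Cover,Spring} -> Base = 4*1 = 4, Bracket = 4*3 = 12.
Iteration 3: components of {Base,Bracket} -> Rod = 4*2 = 8.
Iteration 4: no further components; recursion stops.
Total rows emitted: 6.

6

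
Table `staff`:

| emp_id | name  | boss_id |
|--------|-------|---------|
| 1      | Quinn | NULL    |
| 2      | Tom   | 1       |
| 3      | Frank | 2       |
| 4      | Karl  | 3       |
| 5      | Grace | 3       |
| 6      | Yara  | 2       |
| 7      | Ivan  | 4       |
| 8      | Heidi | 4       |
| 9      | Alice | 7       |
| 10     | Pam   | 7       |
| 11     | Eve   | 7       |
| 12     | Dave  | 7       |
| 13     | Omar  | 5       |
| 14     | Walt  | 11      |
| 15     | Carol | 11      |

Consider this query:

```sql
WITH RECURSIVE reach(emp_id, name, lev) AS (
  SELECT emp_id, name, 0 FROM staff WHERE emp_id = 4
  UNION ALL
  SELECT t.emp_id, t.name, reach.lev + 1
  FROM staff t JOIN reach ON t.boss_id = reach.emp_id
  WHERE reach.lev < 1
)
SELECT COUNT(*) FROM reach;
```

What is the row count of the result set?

3

Base: emp_id=4 (Karl) at lev 0.
Iteration 1: rows with boss_id in {4} -> Ivan (id 7, lev 1), Heidi (id 8, lev 1).
Iteration 2: lev < 1 fails for all current rows; recursion stops.
Total rows emitted: 3.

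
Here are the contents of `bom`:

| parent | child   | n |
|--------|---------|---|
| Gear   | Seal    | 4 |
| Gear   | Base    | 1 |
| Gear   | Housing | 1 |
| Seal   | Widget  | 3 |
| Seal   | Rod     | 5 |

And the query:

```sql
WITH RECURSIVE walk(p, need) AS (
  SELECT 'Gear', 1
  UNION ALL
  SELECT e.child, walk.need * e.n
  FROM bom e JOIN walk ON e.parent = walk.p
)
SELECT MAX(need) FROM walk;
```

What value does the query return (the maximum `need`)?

Base: (Gear, need=1).
Iteration 1: components of {Gear} -> Base = 1*1 = 1, Housing = 1*1 = 1, Seal = 1*4 = 4.
Iteration 2: components of {Base,Housing,Seal} -> Rod = 4*5 = 20, Widget = 4*3 = 12.
Iteration 3: no further components; recursion stops.
need values: 1, 4, 1, 1, 12, 20; the maximum is 20.

20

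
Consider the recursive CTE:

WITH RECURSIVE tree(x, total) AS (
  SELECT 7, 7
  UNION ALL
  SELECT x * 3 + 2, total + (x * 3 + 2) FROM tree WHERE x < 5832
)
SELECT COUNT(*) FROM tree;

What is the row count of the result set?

Base: x=7, total=7.
Iteration 1: 7 < 5832 holds -> x = 7 * 3 + 2 = 23, total = 7 + 23 = 30.
Iteration 2: 23 < 5832 holds -> x = 23 * 3 + 2 = 71, total = 30 + 71 = 101.
Iteration 3: 71 < 5832 holds -> x = 71 * 3 + 2 = 215, total = 101 + 215 = 316.
Iteration 4: 215 < 5832 holds -> x = 215 * 3 + 2 = 647, total = 316 + 647 = 963.
Iteration 5: 647 < 5832 holds -> x = 647 * 3 + 2 = 1943, total = 963 + 1943 = 2906.
Iteration 6: 1943 < 5832 holds -> x = 1943 * 3 + 2 = 5831, total = 2906 + 5831 = 8737.
Iteration 7: 5831 < 5832 holds -> x = 5831 * 3 + 2 = 17495, total = 8737 + 17495 = 26232.
Iteration 8: 17495 < 5832 fails; recursion stops.
Total rows emitted: 8.

8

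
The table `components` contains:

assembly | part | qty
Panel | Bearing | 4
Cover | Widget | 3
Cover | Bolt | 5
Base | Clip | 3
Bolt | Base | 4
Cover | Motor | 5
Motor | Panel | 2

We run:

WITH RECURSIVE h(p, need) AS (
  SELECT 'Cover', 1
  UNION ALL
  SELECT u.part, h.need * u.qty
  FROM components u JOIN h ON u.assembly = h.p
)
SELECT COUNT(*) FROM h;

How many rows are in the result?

Base: (Cover, need=1).
Iteration 1: components of {Cover} -> Bolt = 1*5 = 5, Motor = 1*5 = 5, Widget = 1*3 = 3.
Iteration 2: components of {Bolt,Motor,Widget} -> Base = 5*4 = 20, Panel = 5*2 = 10.
Iteration 3: components of {Base,Panel} -> Bearing = 10*4 = 40, Clip = 20*3 = 60.
Iteration 4: no further components; recursion stops.
Total rows emitted: 8.

8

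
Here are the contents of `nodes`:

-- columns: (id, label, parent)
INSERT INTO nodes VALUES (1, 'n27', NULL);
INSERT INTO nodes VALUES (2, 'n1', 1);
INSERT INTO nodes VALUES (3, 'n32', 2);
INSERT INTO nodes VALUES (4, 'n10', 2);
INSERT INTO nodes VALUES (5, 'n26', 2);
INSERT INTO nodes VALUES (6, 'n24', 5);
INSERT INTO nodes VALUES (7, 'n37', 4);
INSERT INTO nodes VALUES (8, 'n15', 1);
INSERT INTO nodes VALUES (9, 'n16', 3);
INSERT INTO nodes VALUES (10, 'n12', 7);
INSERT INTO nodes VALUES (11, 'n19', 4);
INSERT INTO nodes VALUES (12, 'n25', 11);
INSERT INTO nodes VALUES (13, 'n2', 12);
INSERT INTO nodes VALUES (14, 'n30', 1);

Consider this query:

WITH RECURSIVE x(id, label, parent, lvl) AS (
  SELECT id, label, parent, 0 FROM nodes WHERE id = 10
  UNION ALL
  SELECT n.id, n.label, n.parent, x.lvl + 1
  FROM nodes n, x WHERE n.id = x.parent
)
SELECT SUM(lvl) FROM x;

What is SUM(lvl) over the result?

10

Base: id=10 (n12), parent=7, lvl 0.
Iteration 1: join on id=7 -> n37 (id 7, parent=4, lvl 1).
Iteration 2: join on id=4 -> n10 (id 4, parent=2, lvl 2).
Iteration 3: join on id=2 -> n1 (id 2, parent=1, lvl 3).
Iteration 4: join on id=1 -> n27 (id 1, parent=NULL, lvl 4).
Iteration 5: parent is NULL; no match; recursion stops.
SUM(lvl) = 0 + 1 + 2 + 3 + 4 = 10.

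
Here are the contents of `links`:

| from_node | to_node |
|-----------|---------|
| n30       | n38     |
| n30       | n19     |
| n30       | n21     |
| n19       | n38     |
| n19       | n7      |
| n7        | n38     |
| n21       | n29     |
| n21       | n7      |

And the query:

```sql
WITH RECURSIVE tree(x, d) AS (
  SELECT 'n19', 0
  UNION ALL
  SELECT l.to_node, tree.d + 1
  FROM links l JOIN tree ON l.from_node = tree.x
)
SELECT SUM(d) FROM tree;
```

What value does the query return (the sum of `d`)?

4

Base: (n19, d=0).
Iteration 1: edges from {n19} -> (n38, d=1), (n7, d=1).
Iteration 2: edges from {n38,n7} -> (n38, d=2).
Iteration 3: no outgoing edges from {n38}; recursion stops.
SUM(d) = 0 + 1 + 1 + 2 = 4.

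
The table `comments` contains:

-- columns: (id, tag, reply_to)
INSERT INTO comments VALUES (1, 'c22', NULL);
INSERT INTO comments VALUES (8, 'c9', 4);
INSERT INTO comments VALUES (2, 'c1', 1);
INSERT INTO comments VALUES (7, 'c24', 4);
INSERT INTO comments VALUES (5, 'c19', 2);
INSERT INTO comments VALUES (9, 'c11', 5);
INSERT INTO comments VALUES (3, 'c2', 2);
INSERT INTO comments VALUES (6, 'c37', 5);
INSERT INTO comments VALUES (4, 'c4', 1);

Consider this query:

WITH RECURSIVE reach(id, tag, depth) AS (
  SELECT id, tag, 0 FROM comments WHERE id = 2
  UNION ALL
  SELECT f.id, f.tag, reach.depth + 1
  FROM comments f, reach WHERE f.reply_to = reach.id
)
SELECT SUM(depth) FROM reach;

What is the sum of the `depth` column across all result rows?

6

Base: id=2 (c1) at depth 0.
Iteration 1: rows with reply_to in {2} -> c2 (id 3, depth 1), c19 (id 5, depth 1).
Iteration 2: rows with reply_to in {3,5} -> c37 (id 6, depth 2), c11 (id 9, depth 2).
Iteration 3: no rows with reply_to in {6,9}; recursion stops.
SUM(depth) = 0 + 1 + 1 + 2 + 2 = 6.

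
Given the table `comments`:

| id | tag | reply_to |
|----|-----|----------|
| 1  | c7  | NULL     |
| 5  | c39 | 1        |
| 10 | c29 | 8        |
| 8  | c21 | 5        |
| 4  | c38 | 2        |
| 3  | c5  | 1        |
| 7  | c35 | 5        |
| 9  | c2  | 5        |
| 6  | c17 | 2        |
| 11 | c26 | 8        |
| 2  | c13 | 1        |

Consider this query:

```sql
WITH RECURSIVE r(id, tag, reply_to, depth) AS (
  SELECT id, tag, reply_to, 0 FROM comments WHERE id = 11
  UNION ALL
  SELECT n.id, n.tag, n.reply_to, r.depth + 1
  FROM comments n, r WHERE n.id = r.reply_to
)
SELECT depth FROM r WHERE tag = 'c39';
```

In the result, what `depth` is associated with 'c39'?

Base: id=11 (c26), reply_to=8, depth 0.
Iteration 1: join on id=8 -> c21 (id 8, reply_to=5, depth 1).
Iteration 2: join on id=5 -> c39 (id 5, reply_to=1, depth 2).
Iteration 3: join on id=1 -> c7 (id 1, reply_to=NULL, depth 3).
Iteration 4: reply_to is NULL; no match; recursion stops.

2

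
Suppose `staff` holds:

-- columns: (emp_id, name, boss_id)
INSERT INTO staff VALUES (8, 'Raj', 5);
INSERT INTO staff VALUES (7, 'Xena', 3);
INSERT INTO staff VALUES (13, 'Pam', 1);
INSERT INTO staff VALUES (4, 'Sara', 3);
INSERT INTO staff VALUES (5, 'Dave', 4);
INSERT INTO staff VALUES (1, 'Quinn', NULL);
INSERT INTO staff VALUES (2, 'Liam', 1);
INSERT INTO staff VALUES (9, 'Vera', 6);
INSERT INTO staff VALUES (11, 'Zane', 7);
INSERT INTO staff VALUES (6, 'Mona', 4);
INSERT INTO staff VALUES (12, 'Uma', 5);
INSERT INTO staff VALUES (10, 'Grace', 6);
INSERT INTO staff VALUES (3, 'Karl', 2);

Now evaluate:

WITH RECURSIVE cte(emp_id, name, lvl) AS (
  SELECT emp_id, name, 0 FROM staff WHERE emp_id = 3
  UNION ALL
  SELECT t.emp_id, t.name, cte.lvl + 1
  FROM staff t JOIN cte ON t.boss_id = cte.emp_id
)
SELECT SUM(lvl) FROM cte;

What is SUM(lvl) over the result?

20

Base: emp_id=3 (Karl) at lvl 0.
Iteration 1: rows with boss_id in {3} -> Sara (id 4, lvl 1), Xena (id 7, lvl 1).
Iteration 2: rows with boss_id in {4,7} -> Dave (id 5, lvl 2), Mona (id 6, lvl 2), Zane (id 11, lvl 2).
Iteration 3: rows with boss_id in {5,6,11} -> Raj (id 8, lvl 3), Vera (id 9, lvl 3), Grace (id 10, lvl 3), Uma (id 12, lvl 3).
Iteration 4: no rows with boss_id in {8,9,10,12}; recursion stops.
SUM(lvl) = 0 + 1 + 1 + 2 + 2 + 2 + 3 + 3 + 3 + 3 = 20.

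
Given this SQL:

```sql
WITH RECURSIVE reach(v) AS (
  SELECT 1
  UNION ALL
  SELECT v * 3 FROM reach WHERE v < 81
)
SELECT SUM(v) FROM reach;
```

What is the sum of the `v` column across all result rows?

Base: v=1.
Iteration 1: 1 < 81 holds -> v = 1 * 3 = 3.
Iteration 2: 3 < 81 holds -> v = 3 * 3 = 9.
Iteration 3: 9 < 81 holds -> v = 9 * 3 = 27.
Iteration 4: 27 < 81 holds -> v = 27 * 3 = 81.
Iteration 5: 81 < 81 fails; recursion stops.
SUM(v) = 1 + 3 + 9 + 27 + 81 = 121.

121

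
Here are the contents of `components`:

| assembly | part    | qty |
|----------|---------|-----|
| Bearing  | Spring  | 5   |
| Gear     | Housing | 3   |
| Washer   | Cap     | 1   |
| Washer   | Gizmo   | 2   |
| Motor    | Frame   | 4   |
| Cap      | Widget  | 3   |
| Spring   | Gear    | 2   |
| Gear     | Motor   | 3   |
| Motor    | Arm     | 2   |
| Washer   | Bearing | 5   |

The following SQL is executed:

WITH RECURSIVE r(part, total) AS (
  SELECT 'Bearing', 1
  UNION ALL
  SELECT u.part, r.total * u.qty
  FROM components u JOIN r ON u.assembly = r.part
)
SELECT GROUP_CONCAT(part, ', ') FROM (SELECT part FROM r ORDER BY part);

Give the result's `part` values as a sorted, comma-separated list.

Base: (Bearing, total=1).
Iteration 1: components of {Bearing} -> Spring = 1*5 = 5.
Iteration 2: components of {Spring} -> Gear = 5*2 = 10.
Iteration 3: components of {Gear} -> Housing = 10*3 = 30, Motor = 10*3 = 30.
Iteration 4: components of {Housing,Motor} -> Arm = 30*2 = 60, Frame = 30*4 = 120.
Iteration 5: no further components; recursion stops.

Arm, Bearing, Frame, Gear, Housing, Motor, Spring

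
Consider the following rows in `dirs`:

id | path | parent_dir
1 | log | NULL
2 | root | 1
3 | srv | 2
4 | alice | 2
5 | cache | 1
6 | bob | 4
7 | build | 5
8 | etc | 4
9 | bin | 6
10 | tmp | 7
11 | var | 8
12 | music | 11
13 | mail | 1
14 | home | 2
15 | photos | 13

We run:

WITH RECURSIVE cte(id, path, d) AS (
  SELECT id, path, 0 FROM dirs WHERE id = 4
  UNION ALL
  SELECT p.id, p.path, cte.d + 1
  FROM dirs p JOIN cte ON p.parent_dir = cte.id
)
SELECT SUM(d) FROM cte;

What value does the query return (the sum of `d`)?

Base: id=4 (alice) at d 0.
Iteration 1: rows with parent_dir in {4} -> bob (id 6, d 1), etc (id 8, d 1).
Iteration 2: rows with parent_dir in {6,8} -> bin (id 9, d 2), var (id 11, d 2).
Iteration 3: rows with parent_dir in {9,11} -> music (id 12, d 3).
Iteration 4: no rows with parent_dir in {12}; recursion stops.
SUM(d) = 0 + 1 + 1 + 2 + 2 + 3 = 9.

9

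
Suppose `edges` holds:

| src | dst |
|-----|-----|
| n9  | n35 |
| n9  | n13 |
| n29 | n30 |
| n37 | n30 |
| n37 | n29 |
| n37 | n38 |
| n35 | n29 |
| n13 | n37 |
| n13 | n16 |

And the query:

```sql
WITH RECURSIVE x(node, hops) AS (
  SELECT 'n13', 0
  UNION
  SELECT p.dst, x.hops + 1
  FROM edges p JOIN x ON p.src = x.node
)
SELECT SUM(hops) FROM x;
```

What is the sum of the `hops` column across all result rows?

Base: (n13, hops=0).
Iteration 1: edges from {n13} -> (n16, hops=1), (n37, hops=1).
Iteration 2: edges from {n16,n37} -> (n29, hops=2), (n30, hops=2), (n38, hops=2).
Iteration 3: edges from {n29,n30,n38} -> (n30, hops=3).
Iteration 4: no outgoing edges from {n30}; recursion stops.
SUM(hops) = 0 + 1 + 1 + 2 + 2 + 2 + 3 = 11.

11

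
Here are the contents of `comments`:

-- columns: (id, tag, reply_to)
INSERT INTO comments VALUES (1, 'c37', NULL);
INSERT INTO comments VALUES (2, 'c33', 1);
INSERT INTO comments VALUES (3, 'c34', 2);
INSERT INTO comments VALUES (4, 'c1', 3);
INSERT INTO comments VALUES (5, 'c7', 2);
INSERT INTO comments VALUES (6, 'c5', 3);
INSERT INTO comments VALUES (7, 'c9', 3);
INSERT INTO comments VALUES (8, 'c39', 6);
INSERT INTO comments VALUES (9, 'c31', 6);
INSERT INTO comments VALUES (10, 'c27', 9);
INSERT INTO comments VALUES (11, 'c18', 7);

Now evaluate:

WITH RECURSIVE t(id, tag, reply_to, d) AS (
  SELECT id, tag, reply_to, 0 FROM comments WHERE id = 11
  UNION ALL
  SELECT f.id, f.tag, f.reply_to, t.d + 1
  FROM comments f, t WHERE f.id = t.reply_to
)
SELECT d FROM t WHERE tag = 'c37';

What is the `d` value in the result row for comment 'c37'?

4

Base: id=11 (c18), reply_to=7, d 0.
Iteration 1: join on id=7 -> c9 (id 7, reply_to=3, d 1).
Iteration 2: join on id=3 -> c34 (id 3, reply_to=2, d 2).
Iteration 3: join on id=2 -> c33 (id 2, reply_to=1, d 3).
Iteration 4: join on id=1 -> c37 (id 1, reply_to=NULL, d 4).
Iteration 5: reply_to is NULL; no match; recursion stops.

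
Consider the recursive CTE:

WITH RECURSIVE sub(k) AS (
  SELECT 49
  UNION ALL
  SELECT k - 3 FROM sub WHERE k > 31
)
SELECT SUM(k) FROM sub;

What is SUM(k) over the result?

280

Base: k=49.
Iteration 1: 49 > 31 holds -> k = 49 - 3 = 46.
Iteration 2: 46 > 31 holds -> k = 46 - 3 = 43.
Iteration 3: 43 > 31 holds -> k = 43 - 3 = 40.
Iteration 4: 40 > 31 holds -> k = 40 - 3 = 37.
Iteration 5: 37 > 31 holds -> k = 37 - 3 = 34.
Iteration 6: 34 > 31 holds -> k = 34 - 3 = 31.
Iteration 7: 31 > 31 fails; recursion stops.
SUM(k) = 49 + 46 + 43 + 40 + 37 + 34 + 31 = 280.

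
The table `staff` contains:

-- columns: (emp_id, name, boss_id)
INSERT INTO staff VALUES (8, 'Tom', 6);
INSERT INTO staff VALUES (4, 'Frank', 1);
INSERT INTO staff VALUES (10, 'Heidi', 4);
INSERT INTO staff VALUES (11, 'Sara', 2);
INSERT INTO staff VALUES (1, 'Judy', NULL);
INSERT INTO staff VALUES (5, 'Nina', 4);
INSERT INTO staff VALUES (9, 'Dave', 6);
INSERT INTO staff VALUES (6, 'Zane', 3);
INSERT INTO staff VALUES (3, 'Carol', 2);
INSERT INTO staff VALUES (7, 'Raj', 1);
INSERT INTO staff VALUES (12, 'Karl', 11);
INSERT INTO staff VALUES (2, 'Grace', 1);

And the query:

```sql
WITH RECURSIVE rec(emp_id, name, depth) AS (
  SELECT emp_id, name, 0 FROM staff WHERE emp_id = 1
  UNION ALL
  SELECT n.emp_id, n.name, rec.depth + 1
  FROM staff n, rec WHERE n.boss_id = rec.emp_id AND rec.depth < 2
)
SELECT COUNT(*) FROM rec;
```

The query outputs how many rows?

Base: emp_id=1 (Judy) at depth 0.
Iteration 1: rows with boss_id in {1} -> Grace (id 2, depth 1), Frank (id 4, depth 1), Raj (id 7, depth 1).
Iteration 2: rows with boss_id in {2,4,7} -> Carol (id 3, depth 2), Nina (id 5, depth 2), Heidi (id 10, depth 2), Sara (id 11, depth 2).
Iteration 3: depth < 2 fails for all current rows; recursion stops.
Total rows emitted: 8.

8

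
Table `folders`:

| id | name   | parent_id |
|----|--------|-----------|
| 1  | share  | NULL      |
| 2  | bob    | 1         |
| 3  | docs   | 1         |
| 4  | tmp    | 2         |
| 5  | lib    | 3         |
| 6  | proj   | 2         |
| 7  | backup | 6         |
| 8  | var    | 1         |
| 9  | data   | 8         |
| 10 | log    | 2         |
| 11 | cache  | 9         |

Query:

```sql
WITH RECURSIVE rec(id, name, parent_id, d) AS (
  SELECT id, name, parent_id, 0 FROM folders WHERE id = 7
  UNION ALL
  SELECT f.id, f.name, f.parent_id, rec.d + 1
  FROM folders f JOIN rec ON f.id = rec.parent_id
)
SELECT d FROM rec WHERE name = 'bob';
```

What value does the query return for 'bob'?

Base: id=7 (backup), parent_id=6, d 0.
Iteration 1: join on id=6 -> proj (id 6, parent_id=2, d 1).
Iteration 2: join on id=2 -> bob (id 2, parent_id=1, d 2).
Iteration 3: join on id=1 -> share (id 1, parent_id=NULL, d 3).
Iteration 4: parent_id is NULL; no match; recursion stops.

2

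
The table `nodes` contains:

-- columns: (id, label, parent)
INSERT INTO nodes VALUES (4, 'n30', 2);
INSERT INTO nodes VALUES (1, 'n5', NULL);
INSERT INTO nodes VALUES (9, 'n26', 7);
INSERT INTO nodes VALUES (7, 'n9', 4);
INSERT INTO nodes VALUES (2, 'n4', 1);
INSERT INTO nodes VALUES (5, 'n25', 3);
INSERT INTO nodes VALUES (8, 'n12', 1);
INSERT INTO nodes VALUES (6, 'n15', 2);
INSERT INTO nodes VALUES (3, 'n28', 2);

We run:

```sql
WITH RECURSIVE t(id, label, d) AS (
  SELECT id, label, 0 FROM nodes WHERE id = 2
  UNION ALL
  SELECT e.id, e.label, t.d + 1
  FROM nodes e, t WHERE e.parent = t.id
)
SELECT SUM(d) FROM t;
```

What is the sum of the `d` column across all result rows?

Base: id=2 (n4) at d 0.
Iteration 1: rows with parent in {2} -> n28 (id 3, d 1), n30 (id 4, d 1), n15 (id 6, d 1).
Iteration 2: rows with parent in {3,4,6} -> n25 (id 5, d 2), n9 (id 7, d 2).
Iteration 3: rows with parent in {5,7} -> n26 (id 9, d 3).
Iteration 4: no rows with parent in {9}; recursion stops.
SUM(d) = 0 + 1 + 1 + 1 + 2 + 2 + 3 = 10.

10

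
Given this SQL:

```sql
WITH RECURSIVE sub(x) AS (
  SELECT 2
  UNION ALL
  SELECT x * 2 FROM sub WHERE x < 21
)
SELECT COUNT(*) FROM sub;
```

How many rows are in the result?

Base: x=2.
Iteration 1: 2 < 21 holds -> x = 2 * 2 = 4.
Iteration 2: 4 < 21 holds -> x = 4 * 2 = 8.
Iteration 3: 8 < 21 holds -> x = 8 * 2 = 16.
Iteration 4: 16 < 21 holds -> x = 16 * 2 = 32.
Iteration 5: 32 < 21 fails; recursion stops.
Total rows emitted: 5.

5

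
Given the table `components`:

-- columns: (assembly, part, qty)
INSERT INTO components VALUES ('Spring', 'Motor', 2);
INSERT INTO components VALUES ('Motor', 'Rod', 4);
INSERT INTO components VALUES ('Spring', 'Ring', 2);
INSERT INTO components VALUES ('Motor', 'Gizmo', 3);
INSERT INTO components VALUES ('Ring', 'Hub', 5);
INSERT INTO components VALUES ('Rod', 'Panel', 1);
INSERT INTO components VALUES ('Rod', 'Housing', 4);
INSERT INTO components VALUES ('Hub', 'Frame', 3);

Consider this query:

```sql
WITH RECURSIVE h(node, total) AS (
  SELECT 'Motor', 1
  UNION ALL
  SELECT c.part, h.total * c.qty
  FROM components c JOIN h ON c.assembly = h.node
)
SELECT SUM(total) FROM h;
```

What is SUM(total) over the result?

28

Base: (Motor, total=1).
Iteration 1: components of {Motor} -> Gizmo = 1*3 = 3, Rod = 1*4 = 4.
Iteration 2: components of {Gizmo,Rod} -> Housing = 4*4 = 16, Panel = 4*1 = 4.
Iteration 3: no further components; recursion stops.
SUM(total) = 1 + 4 + 3 + 4 + 16 = 28.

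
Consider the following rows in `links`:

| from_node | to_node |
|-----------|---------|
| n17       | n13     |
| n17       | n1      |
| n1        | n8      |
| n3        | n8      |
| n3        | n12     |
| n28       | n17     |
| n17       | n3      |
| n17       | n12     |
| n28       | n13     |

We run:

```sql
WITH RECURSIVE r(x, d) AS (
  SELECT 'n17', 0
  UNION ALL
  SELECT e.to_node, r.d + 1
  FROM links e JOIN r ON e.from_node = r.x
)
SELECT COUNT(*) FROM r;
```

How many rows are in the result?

Base: (n17, d=0).
Iteration 1: edges from {n17} -> (n1, d=1), (n12, d=1), (n13, d=1), (n3, d=1).
Iteration 2: edges from {n1,n12,n13,n3} -> (n12, d=2), (n8, d=2) x2. [UNION ALL keeps all 3 new rows, including repeats]
Iteration 3: no outgoing edges from {n12,n8}; recursion stops.
Total rows emitted: 8.

8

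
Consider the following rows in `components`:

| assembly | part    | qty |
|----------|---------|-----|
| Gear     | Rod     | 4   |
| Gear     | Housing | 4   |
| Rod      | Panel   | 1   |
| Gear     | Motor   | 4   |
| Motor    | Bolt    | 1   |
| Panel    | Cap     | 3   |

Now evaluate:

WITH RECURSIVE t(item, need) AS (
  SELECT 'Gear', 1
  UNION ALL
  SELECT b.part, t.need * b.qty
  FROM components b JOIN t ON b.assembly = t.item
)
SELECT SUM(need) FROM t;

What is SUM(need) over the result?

33

Base: (Gear, need=1).
Iteration 1: components of {Gear} -> Housing = 1*4 = 4, Motor = 1*4 = 4, Rod = 1*4 = 4.
Iteration 2: components of {Housing,Motor,Rod} -> Bolt = 4*1 = 4, Panel = 4*1 = 4.
Iteration 3: components of {Bolt,Panel} -> Cap = 4*3 = 12.
Iteration 4: no further components; recursion stops.
SUM(need) = 1 + 4 + 4 + 4 + 4 + 4 + 12 = 33.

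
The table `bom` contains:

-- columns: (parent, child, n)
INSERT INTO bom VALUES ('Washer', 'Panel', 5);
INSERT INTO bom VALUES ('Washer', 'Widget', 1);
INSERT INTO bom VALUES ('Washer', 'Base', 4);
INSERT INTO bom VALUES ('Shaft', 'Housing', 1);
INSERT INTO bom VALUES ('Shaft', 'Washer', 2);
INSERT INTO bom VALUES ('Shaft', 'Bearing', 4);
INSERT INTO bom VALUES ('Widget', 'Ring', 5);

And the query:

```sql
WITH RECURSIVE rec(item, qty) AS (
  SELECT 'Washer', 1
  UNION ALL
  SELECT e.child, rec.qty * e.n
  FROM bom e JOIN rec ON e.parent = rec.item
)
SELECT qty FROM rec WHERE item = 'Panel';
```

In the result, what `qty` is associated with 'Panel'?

Base: (Washer, qty=1).
Iteration 1: components of {Washer} -> Base = 1*4 = 4, Panel = 1*5 = 5, Widget = 1*1 = 1.
Iteration 2: components of {Base,Panel,Widget} -> Ring = 1*5 = 5.
Iteration 3: no further components; recursion stops.

5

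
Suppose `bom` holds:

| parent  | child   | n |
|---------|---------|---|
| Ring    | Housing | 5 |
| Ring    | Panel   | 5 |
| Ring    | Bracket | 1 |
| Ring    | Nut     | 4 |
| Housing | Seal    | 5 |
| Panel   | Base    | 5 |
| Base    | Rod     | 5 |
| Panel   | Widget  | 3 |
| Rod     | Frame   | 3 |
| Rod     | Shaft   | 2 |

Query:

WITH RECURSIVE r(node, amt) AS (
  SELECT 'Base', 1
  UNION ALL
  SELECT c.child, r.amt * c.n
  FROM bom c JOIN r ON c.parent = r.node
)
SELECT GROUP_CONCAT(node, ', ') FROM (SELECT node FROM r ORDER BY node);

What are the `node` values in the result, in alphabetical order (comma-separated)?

Base, Frame, Rod, Shaft

Base: (Base, amt=1).
Iteration 1: components of {Base} -> Rod = 1*5 = 5.
Iteration 2: components of {Rod} -> Frame = 5*3 = 15, Shaft = 5*2 = 10.
Iteration 3: no further components; recursion stops.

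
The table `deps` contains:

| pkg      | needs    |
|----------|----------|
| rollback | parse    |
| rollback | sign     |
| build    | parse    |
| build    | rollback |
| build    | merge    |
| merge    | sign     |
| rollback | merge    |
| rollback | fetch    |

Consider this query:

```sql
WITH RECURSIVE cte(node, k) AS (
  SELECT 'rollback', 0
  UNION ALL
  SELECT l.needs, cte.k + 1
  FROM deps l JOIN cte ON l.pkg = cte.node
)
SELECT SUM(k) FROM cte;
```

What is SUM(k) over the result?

6

Base: (rollback, k=0).
Iteration 1: edges from {rollback} -> (fetch, k=1), (merge, k=1), (parse, k=1), (sign, k=1).
Iteration 2: edges from {fetch,merge,parse,sign} -> (sign, k=2).
Iteration 3: no outgoing edges from {sign}; recursion stops.
SUM(k) = 0 + 1 + 1 + 1 + 1 + 2 = 6.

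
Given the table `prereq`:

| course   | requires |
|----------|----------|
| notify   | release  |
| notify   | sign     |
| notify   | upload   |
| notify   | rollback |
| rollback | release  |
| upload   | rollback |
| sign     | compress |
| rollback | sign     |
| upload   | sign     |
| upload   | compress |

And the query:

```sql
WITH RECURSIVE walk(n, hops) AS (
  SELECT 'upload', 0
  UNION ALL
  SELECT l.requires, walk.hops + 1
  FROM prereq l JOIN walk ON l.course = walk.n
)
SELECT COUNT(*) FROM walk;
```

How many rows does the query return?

8

Base: (upload, hops=0).
Iteration 1: edges from {upload} -> (compress, hops=1), (rollback, hops=1), (sign, hops=1).
Iteration 2: edges from {compress,rollback,sign} -> (compress, hops=2), (release, hops=2), (sign, hops=2).
Iteration 3: edges from {compress,release,sign} -> (compress, hops=3).
Iteration 4: no outgoing edges from {compress}; recursion stops.
Total rows emitted: 8.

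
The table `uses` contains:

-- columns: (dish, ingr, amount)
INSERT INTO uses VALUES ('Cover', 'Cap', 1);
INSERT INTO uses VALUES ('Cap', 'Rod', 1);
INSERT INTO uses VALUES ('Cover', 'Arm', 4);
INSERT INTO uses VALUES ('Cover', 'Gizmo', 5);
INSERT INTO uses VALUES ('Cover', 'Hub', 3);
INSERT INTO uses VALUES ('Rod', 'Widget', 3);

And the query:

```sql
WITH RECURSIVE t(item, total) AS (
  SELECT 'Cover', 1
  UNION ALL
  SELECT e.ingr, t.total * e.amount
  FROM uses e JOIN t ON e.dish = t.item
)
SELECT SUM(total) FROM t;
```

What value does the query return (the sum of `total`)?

18

Base: (Cover, total=1).
Iteration 1: components of {Cover} -> Arm = 1*4 = 4, Cap = 1*1 = 1, Gizmo = 1*5 = 5, Hub = 1*3 = 3.
Iteration 2: components of {Arm,Cap,Gizmo,Hub} -> Rod = 1*1 = 1.
Iteration 3: components of {Rod} -> Widget = 1*3 = 3.
Iteration 4: no further components; recursion stops.
SUM(total) = 1 + 1 + 4 + 5 + 3 + 1 + 3 = 18.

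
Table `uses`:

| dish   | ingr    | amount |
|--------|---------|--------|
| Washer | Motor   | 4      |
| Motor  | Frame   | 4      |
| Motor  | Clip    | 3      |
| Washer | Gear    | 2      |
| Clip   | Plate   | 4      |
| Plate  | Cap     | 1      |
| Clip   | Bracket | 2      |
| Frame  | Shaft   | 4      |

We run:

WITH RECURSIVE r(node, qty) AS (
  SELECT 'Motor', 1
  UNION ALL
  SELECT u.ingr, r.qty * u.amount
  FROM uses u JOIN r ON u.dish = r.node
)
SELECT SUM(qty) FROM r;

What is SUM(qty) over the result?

Base: (Motor, qty=1).
Iteration 1: components of {Motor} -> Clip = 1*3 = 3, Frame = 1*4 = 4.
Iteration 2: components of {Clip,Frame} -> Bracket = 3*2 = 6, Plate = 3*4 = 12, Shaft = 4*4 = 16.
Iteration 3: components of {Bracket,Plate,Shaft} -> Cap = 12*1 = 12.
Iteration 4: no further components; recursion stops.
SUM(qty) = 1 + 4 + 3 + 16 + 12 + 6 + 12 = 54.

54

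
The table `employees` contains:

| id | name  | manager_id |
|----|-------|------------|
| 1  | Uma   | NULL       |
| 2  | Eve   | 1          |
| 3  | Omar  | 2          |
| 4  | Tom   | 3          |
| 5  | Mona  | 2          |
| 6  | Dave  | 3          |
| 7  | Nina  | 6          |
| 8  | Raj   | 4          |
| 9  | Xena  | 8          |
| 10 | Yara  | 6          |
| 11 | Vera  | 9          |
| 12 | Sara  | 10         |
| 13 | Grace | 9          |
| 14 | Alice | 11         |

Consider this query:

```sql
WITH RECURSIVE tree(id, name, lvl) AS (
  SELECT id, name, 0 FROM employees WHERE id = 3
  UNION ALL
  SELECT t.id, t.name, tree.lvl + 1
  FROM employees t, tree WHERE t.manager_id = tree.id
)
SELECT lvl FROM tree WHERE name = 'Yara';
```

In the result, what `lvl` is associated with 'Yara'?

Base: id=3 (Omar) at lvl 0.
Iteration 1: rows with manager_id in {3} -> Tom (id 4, lvl 1), Dave (id 6, lvl 1).
Iteration 2: rows with manager_id in {4,6} -> Nina (id 7, lvl 2), Raj (id 8, lvl 2), Yara (id 10, lvl 2).
Iteration 3: rows with manager_id in {7,8,10} -> Xena (id 9, lvl 3), Sara (id 12, lvl 3).
Iteration 4: rows with manager_id in {9,12} -> Vera (id 11, lvl 4), Grace (id 13, lvl 4).
Iteration 5: rows with manager_id in {11,13} -> Alice (id 14, lvl 5).
Iteration 6: no rows with manager_id in {14}; recursion stops.

2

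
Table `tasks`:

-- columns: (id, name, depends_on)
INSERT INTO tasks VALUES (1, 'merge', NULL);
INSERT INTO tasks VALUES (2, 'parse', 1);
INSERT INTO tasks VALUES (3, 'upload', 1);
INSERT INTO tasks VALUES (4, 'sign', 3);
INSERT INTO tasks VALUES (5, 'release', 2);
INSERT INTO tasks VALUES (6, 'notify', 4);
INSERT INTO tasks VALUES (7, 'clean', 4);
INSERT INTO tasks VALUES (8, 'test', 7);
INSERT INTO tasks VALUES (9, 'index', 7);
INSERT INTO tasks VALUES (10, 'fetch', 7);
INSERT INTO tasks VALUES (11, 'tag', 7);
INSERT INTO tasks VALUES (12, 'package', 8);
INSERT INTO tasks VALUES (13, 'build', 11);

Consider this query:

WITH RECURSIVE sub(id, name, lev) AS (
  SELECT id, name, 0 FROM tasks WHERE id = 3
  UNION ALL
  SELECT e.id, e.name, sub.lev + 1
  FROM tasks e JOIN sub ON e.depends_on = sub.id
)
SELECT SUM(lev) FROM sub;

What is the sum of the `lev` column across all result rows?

Base: id=3 (upload) at lev 0.
Iteration 1: rows with depends_on in {3} -> sign (id 4, lev 1).
Iteration 2: rows with depends_on in {4} -> notify (id 6, lev 2), clean (id 7, lev 2).
Iteration 3: rows with depends_on in {6,7} -> test (id 8, lev 3), index (id 9, lev 3), fetch (id 10, lev 3), tag (id 11, lev 3).
Iteration 4: rows with depends_on in {8,9,10,11} -> package (id 12, lev 4), build (id 13, lev 4).
Iteration 5: no rows with depends_on in {12,13}; recursion stops.
SUM(lev) = 0 + 1 + 2 + 2 + 3 + 3 + 3 + 3 + 4 + 4 = 25.

25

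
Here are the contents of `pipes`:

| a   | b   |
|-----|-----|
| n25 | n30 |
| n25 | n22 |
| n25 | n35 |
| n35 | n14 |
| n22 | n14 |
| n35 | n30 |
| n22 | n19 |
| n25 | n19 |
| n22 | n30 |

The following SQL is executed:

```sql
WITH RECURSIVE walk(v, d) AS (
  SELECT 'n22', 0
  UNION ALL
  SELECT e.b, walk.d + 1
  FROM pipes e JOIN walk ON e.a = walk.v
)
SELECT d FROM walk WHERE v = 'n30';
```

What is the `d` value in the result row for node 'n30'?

Base: (n22, d=0).
Iteration 1: edges from {n22} -> (n14, d=1), (n19, d=1), (n30, d=1).
Iteration 2: no outgoing edges from {n14,n19,n30}; recursion stops.

1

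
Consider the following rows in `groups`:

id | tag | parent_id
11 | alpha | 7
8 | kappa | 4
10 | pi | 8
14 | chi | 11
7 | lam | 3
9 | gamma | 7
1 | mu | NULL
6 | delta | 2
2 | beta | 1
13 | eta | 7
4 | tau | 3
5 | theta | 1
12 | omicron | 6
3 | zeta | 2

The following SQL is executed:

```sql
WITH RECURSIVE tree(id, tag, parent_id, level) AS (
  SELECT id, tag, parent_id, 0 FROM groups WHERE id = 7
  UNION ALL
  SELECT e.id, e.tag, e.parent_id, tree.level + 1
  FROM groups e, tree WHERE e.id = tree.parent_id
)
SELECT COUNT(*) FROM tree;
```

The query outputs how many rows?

Base: id=7 (lam), parent_id=3, level 0.
Iteration 1: join on id=3 -> zeta (id 3, parent_id=2, level 1).
Iteration 2: join on id=2 -> beta (id 2, parent_id=1, level 2).
Iteration 3: join on id=1 -> mu (id 1, parent_id=NULL, level 3).
Iteration 4: parent_id is NULL; no match; recursion stops.
Total rows emitted: 4.

4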